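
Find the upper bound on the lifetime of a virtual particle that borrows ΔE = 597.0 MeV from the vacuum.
5.513 × 10^-25 s

Using the energy-time uncertainty principle:
ΔEΔt ≥ ℏ/2

For a virtual particle borrowing energy ΔE, the maximum lifetime is:
Δt_max = ℏ/(2ΔE)

Converting energy:
ΔE = 597.0 MeV = 9.565e-11 J

Δt_max = (1.055e-34 J·s) / (2 × 9.565e-11 J)
Δt_max = 5.513e-25 s = 5.513 × 10^-25 s

Virtual particles with higher borrowed energy exist for shorter times.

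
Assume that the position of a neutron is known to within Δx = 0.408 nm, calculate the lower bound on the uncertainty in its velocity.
77.160 m/s

Using the Heisenberg uncertainty principle and Δp = mΔv:
ΔxΔp ≥ ℏ/2
Δx(mΔv) ≥ ℏ/2

The minimum uncertainty in velocity is:
Δv_min = ℏ/(2mΔx)
Δv_min = (1.055e-34 J·s) / (2 × 1.675e-27 kg × 4.080e-10 m)
Δv_min = 7.716e+01 m/s = 77.160 m/s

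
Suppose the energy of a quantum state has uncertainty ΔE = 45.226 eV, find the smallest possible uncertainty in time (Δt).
7.277 as

Using the energy-time uncertainty principle:
ΔEΔt ≥ ℏ/2

The minimum uncertainty in time is:
Δt_min = ℏ/(2ΔE)
Δt_min = (1.055e-34 J·s) / (2 × 7.246e-18 J)
Δt_min = 7.277e-18 s = 7.277 as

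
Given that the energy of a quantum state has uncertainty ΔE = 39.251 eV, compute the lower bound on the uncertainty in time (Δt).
8.385 as

Using the energy-time uncertainty principle:
ΔEΔt ≥ ℏ/2

The minimum uncertainty in time is:
Δt_min = ℏ/(2ΔE)
Δt_min = (1.055e-34 J·s) / (2 × 6.289e-18 J)
Δt_min = 8.385e-18 s = 8.385 as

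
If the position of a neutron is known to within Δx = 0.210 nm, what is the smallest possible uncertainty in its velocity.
149.910 m/s

Using the Heisenberg uncertainty principle and Δp = mΔv:
ΔxΔp ≥ ℏ/2
Δx(mΔv) ≥ ℏ/2

The minimum uncertainty in velocity is:
Δv_min = ℏ/(2mΔx)
Δv_min = (1.055e-34 J·s) / (2 × 1.675e-27 kg × 2.100e-10 m)
Δv_min = 1.499e+02 m/s = 149.910 m/s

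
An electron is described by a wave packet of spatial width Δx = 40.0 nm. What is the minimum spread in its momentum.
1.318 × 10^-27 kg·m/s

For a wave packet, the spatial width Δx and momentum spread Δp are related by the uncertainty principle:
ΔxΔp ≥ ℏ/2

The minimum momentum spread is:
Δp_min = ℏ/(2Δx)
Δp_min = (1.055e-34 J·s) / (2 × 4.000e-08 m)
Δp_min = 1.318e-27 kg·m/s

A wave packet cannot have both a well-defined position and well-defined momentum.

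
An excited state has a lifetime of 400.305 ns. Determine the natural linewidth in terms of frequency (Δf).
198.792 kHz

Using the energy-time uncertainty principle and E = hf:
ΔEΔt ≥ ℏ/2
hΔf·Δt ≥ ℏ/2

The minimum frequency uncertainty is:
Δf = ℏ/(2hτ) = 1/(4πτ)
Δf = 1/(4π × 4.003e-07 s)
Δf = 1.988e+05 Hz = 198.792 kHz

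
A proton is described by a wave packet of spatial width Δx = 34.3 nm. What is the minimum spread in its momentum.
1.537 × 10^-27 kg·m/s

For a wave packet, the spatial width Δx and momentum spread Δp are related by the uncertainty principle:
ΔxΔp ≥ ℏ/2

The minimum momentum spread is:
Δp_min = ℏ/(2Δx)
Δp_min = (1.055e-34 J·s) / (2 × 3.430e-08 m)
Δp_min = 1.537e-27 kg·m/s

A wave packet cannot have both a well-defined position and well-defined momentum.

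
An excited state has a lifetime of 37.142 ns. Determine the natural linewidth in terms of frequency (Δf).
2.143 MHz

Using the energy-time uncertainty principle and E = hf:
ΔEΔt ≥ ℏ/2
hΔf·Δt ≥ ℏ/2

The minimum frequency uncertainty is:
Δf = ℏ/(2hτ) = 1/(4πτ)
Δf = 1/(4π × 3.714e-08 s)
Δf = 2.143e+06 Hz = 2.143 MHz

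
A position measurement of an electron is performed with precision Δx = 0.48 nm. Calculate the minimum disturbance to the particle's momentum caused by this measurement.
1.099 × 10^-25 kg·m/s

The uncertainty principle implies that measuring position disturbs momentum:
ΔxΔp ≥ ℏ/2

When we measure position with precision Δx, we necessarily introduce a momentum uncertainty:
Δp ≥ ℏ/(2Δx)
Δp_min = (1.055e-34 J·s) / (2 × 4.800e-10 m)
Δp_min = 1.099e-25 kg·m/s

The more precisely we measure position, the greater the momentum disturbance.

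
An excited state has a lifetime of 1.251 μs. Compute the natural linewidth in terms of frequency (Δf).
63.611 kHz

Using the energy-time uncertainty principle and E = hf:
ΔEΔt ≥ ℏ/2
hΔf·Δt ≥ ℏ/2

The minimum frequency uncertainty is:
Δf = ℏ/(2hτ) = 1/(4πτ)
Δf = 1/(4π × 1.251e-06 s)
Δf = 6.361e+04 Hz = 63.611 kHz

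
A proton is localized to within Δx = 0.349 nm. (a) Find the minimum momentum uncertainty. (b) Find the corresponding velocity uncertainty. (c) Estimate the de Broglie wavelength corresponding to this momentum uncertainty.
(a) Δp_min = 1.511 × 10^-25 kg·m/s
(b) Δv_min = 90.328 m/s
(c) λ_dB = 4.386 nm

Step-by-step:

(a) From the uncertainty principle:
Δp_min = ℏ/(2Δx) = (1.055e-34 J·s)/(2 × 3.490e-10 m) = 1.511e-25 kg·m/s

(b) The velocity uncertainty:
Δv = Δp/m = (1.511e-25 kg·m/s)/(1.673e-27 kg) = 9.033e+01 m/s = 90.328 m/s

(c) The de Broglie wavelength for this momentum:
λ = h/p = (6.626e-34 J·s)/(1.511e-25 kg·m/s) = 4.386e-09 m = 4.386 nm

Note: The de Broglie wavelength is comparable to the localization size, as expected from wave-particle duality.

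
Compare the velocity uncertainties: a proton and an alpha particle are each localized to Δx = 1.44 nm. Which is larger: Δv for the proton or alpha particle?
The proton has the larger minimum velocity uncertainty, by a ratio of 4.0.

For both particles, Δp_min = ℏ/(2Δx) = 3.662e-26 kg·m/s (same for both).

The velocity uncertainty is Δv = Δp/m:
- proton: Δv = 3.662e-26 / 1.673e-27 = 2.189e+01 m/s = 21.892 m/s
- alpha particle: Δv = 3.662e-26 / 6.645e-27 = 5.511e+00 m/s = 5.511 m/s

Ratio: 2.189e+01 / 5.511e+00 = 4.0

The lighter particle has larger velocity uncertainty because Δv ∝ 1/m.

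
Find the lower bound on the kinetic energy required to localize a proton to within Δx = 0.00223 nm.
1.043 eV

Localizing a particle requires giving it sufficient momentum uncertainty:

1. From uncertainty principle: Δp ≥ ℏ/(2Δx)
   Δp_min = (1.055e-34 J·s) / (2 × 2.230e-12 m)
   Δp_min = 2.365e-23 kg·m/s

2. This momentum uncertainty corresponds to kinetic energy:
   KE ≈ (Δp)²/(2m) = (2.365e-23)²/(2 × 1.673e-27 kg)
   KE = 1.671e-19 J = 1.043 eV

Tighter localization requires more energy.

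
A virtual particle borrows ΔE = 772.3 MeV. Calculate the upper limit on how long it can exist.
4.261 × 10^-25 s

Using the energy-time uncertainty principle:
ΔEΔt ≥ ℏ/2

For a virtual particle borrowing energy ΔE, the maximum lifetime is:
Δt_max = ℏ/(2ΔE)

Converting energy:
ΔE = 772.3 MeV = 1.237e-10 J

Δt_max = (1.055e-34 J·s) / (2 × 1.237e-10 J)
Δt_max = 4.261e-25 s = 4.261 × 10^-25 s

Virtual particles with higher borrowed energy exist for shorter times.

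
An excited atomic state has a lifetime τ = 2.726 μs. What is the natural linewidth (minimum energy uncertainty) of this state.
120.729 peV

Using the energy-time uncertainty principle:
ΔEΔt ≥ ℏ/2

The lifetime τ represents the time uncertainty Δt.
The natural linewidth (minimum energy uncertainty) is:

ΔE = ℏ/(2τ)
ΔE = (1.055e-34 J·s) / (2 × 2.726e-06 s)
ΔE = 1.934e-29 J = 120.729 peV

This natural linewidth limits the precision of spectroscopic measurements.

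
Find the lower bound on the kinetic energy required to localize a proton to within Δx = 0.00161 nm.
2.001 eV

Localizing a particle requires giving it sufficient momentum uncertainty:

1. From uncertainty principle: Δp ≥ ℏ/(2Δx)
   Δp_min = (1.055e-34 J·s) / (2 × 1.610e-12 m)
   Δp_min = 3.275e-23 kg·m/s

2. This momentum uncertainty corresponds to kinetic energy:
   KE ≈ (Δp)²/(2m) = (3.275e-23)²/(2 × 1.673e-27 kg)
   KE = 3.206e-19 J = 2.001 eV

Tighter localization requires more energy.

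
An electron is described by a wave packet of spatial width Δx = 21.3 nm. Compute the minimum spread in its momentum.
2.476 × 10^-27 kg·m/s

For a wave packet, the spatial width Δx and momentum spread Δp are related by the uncertainty principle:
ΔxΔp ≥ ℏ/2

The minimum momentum spread is:
Δp_min = ℏ/(2Δx)
Δp_min = (1.055e-34 J·s) / (2 × 2.130e-08 m)
Δp_min = 2.476e-27 kg·m/s

A wave packet cannot have both a well-defined position and well-defined momentum.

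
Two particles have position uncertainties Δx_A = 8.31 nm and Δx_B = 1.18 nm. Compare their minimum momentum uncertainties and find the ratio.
Particle B has the larger minimum momentum uncertainty, by a factor of 7.04.

For each particle, the minimum momentum uncertainty is Δp_min = ℏ/(2Δx):

Particle A: Δp_A = ℏ/(2×8.310e-09 m) = 6.345e-27 kg·m/s
Particle B: Δp_B = ℏ/(2×1.180e-09 m) = 4.469e-26 kg·m/s

Ratio: Δp_B/Δp_A = 7.04

Since Δp_min ∝ 1/Δx, the particle with smaller position uncertainty (B) has larger momentum uncertainty.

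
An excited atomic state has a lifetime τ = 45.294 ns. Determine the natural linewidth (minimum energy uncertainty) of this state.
7.266 neV

Using the energy-time uncertainty principle:
ΔEΔt ≥ ℏ/2

The lifetime τ represents the time uncertainty Δt.
The natural linewidth (minimum energy uncertainty) is:

ΔE = ℏ/(2τ)
ΔE = (1.055e-34 J·s) / (2 × 4.529e-08 s)
ΔE = 1.164e-27 J = 7.266 neV

This natural linewidth limits the precision of spectroscopic measurements.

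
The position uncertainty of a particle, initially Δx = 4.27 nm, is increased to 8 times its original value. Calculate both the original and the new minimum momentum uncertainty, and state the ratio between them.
Original Δp_min = 1.235 × 10^-26 kg·m/s; new Δp'_min = 1.544 × 10^-27 kg·m/s; ratio Δp'_min/Δp_min = 1/8.

From the uncertainty principle ΔxΔp ≥ ℏ/2, the minimum momentum uncertainty is Δp_min = ℏ/(2Δx).

Original (Δx = 4.27 nm = 4.270e-09 m):
Δp_min = (1.055e-34 J·s)/(2 × 4.270e-09 m) = 1.235e-26 kg·m/s

When Δx → 8Δx:
Δp'_min = ℏ/(2 × 8Δx) = (1/8) × ℏ/(2Δx) = (1/8) × Δp_min
Δp'_min = 1/8 × 1.235e-26 kg·m/s = 1.544e-27 kg·m/s

Since Δp_min ∝ 1/Δx, when Δx is increased to 8 times its original value, Δp_min decreases to 1/8 of its original value.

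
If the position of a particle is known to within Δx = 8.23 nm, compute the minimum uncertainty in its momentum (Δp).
6.407 × 10^-27 kg·m/s

Using the Heisenberg uncertainty principle:
ΔxΔp ≥ ℏ/2

The minimum uncertainty in momentum is:
Δp_min = ℏ/(2Δx)
Δp_min = (1.055e-34 J·s) / (2 × 8.230e-09 m)
Δp_min = 6.407e-27 kg·m/s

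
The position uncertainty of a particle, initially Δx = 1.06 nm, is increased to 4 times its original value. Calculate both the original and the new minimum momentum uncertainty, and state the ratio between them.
Original Δp_min = 4.974 × 10^-26 kg·m/s; new Δp'_min = 1.244 × 10^-26 kg·m/s; ratio Δp'_min/Δp_min = 1/4.

From the uncertainty principle ΔxΔp ≥ ℏ/2, the minimum momentum uncertainty is Δp_min = ℏ/(2Δx).

Original (Δx = 1.06 nm = 1.060e-09 m):
Δp_min = (1.055e-34 J·s)/(2 × 1.060e-09 m) = 4.974e-26 kg·m/s

When Δx → 4Δx:
Δp'_min = ℏ/(2 × 4Δx) = (1/4) × ℏ/(2Δx) = (1/4) × Δp_min
Δp'_min = 1/4 × 4.974e-26 kg·m/s = 1.244e-26 kg·m/s

Since Δp_min ∝ 1/Δx, when Δx is increased to 4 times its original value, Δp_min decreases to 1/4 of its original value.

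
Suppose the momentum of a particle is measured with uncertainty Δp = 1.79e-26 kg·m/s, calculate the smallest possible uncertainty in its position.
2.946 nm

Using the Heisenberg uncertainty principle:
ΔxΔp ≥ ℏ/2

The minimum uncertainty in position is:
Δx_min = ℏ/(2Δp)
Δx_min = (1.055e-34 J·s) / (2 × 1.790e-26 kg·m/s)
Δx_min = 2.946e-09 m = 2.946 nm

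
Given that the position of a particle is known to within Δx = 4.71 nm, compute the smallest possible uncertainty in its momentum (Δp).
1.120 × 10^-26 kg·m/s

Using the Heisenberg uncertainty principle:
ΔxΔp ≥ ℏ/2

The minimum uncertainty in momentum is:
Δp_min = ℏ/(2Δx)
Δp_min = (1.055e-34 J·s) / (2 × 4.710e-09 m)
Δp_min = 1.120e-26 kg·m/s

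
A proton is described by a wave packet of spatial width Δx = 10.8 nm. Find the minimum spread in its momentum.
4.882 × 10^-27 kg·m/s

For a wave packet, the spatial width Δx and momentum spread Δp are related by the uncertainty principle:
ΔxΔp ≥ ℏ/2

The minimum momentum spread is:
Δp_min = ℏ/(2Δx)
Δp_min = (1.055e-34 J·s) / (2 × 1.080e-08 m)
Δp_min = 4.882e-27 kg·m/s

A wave packet cannot have both a well-defined position and well-defined momentum.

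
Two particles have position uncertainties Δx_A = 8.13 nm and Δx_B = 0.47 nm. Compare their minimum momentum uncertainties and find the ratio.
Particle B has the larger minimum momentum uncertainty, by a factor of 17.30.

For each particle, the minimum momentum uncertainty is Δp_min = ℏ/(2Δx):

Particle A: Δp_A = ℏ/(2×8.130e-09 m) = 6.486e-27 kg·m/s
Particle B: Δp_B = ℏ/(2×4.700e-10 m) = 1.122e-25 kg·m/s

Ratio: Δp_B/Δp_A = 17.30

Since Δp_min ∝ 1/Δx, the particle with smaller position uncertainty (B) has larger momentum uncertainty.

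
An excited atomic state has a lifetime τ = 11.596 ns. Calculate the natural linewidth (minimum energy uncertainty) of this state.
28.381 neV

Using the energy-time uncertainty principle:
ΔEΔt ≥ ℏ/2

The lifetime τ represents the time uncertainty Δt.
The natural linewidth (minimum energy uncertainty) is:

ΔE = ℏ/(2τ)
ΔE = (1.055e-34 J·s) / (2 × 1.160e-08 s)
ΔE = 4.547e-27 J = 28.381 neV

This natural linewidth limits the precision of spectroscopic measurements.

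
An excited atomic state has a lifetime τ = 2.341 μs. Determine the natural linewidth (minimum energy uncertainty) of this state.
140.584 peV

Using the energy-time uncertainty principle:
ΔEΔt ≥ ℏ/2

The lifetime τ represents the time uncertainty Δt.
The natural linewidth (minimum energy uncertainty) is:

ΔE = ℏ/(2τ)
ΔE = (1.055e-34 J·s) / (2 × 2.341e-06 s)
ΔE = 2.252e-29 J = 140.584 peV

This natural linewidth limits the precision of spectroscopic measurements.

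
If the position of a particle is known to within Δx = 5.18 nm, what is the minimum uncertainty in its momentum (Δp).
1.018 × 10^-26 kg·m/s

Using the Heisenberg uncertainty principle:
ΔxΔp ≥ ℏ/2

The minimum uncertainty in momentum is:
Δp_min = ℏ/(2Δx)
Δp_min = (1.055e-34 J·s) / (2 × 5.180e-09 m)
Δp_min = 1.018e-26 kg·m/s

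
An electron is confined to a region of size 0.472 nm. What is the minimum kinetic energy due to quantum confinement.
42.754 meV

Using the uncertainty principle:

1. Position uncertainty: Δx ≈ 4.720e-10 m
2. Minimum momentum uncertainty: Δp = ℏ/(2Δx) = 1.117e-25 kg·m/s
3. Minimum kinetic energy:
   KE = (Δp)²/(2m) = (1.117e-25)²/(2 × 9.109e-31 kg)
   KE = 6.850e-21 J = 42.754 meV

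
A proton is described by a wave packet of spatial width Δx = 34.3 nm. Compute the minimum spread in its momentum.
1.537 × 10^-27 kg·m/s

For a wave packet, the spatial width Δx and momentum spread Δp are related by the uncertainty principle:
ΔxΔp ≥ ℏ/2

The minimum momentum spread is:
Δp_min = ℏ/(2Δx)
Δp_min = (1.055e-34 J·s) / (2 × 3.430e-08 m)
Δp_min = 1.537e-27 kg·m/s

A wave packet cannot have both a well-defined position and well-defined momentum.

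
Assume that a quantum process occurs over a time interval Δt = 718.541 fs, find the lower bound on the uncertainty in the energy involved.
458.020 μeV

Using the energy-time uncertainty principle:
ΔEΔt ≥ ℏ/2

The minimum uncertainty in energy is:
ΔE_min = ℏ/(2Δt)
ΔE_min = (1.055e-34 J·s) / (2 × 7.185e-13 s)
ΔE_min = 7.338e-23 J = 458.020 μeV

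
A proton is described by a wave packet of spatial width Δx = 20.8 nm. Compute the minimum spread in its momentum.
2.535 × 10^-27 kg·m/s

For a wave packet, the spatial width Δx and momentum spread Δp are related by the uncertainty principle:
ΔxΔp ≥ ℏ/2

The minimum momentum spread is:
Δp_min = ℏ/(2Δx)
Δp_min = (1.055e-34 J·s) / (2 × 2.080e-08 m)
Δp_min = 2.535e-27 kg·m/s

A wave packet cannot have both a well-defined position and well-defined momentum.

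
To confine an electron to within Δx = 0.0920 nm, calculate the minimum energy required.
1.125 eV

Localizing a particle requires giving it sufficient momentum uncertainty:

1. From uncertainty principle: Δp ≥ ℏ/(2Δx)
   Δp_min = (1.055e-34 J·s) / (2 × 9.200e-11 m)
   Δp_min = 5.731e-25 kg·m/s

2. This momentum uncertainty corresponds to kinetic energy:
   KE ≈ (Δp)²/(2m) = (5.731e-25)²/(2 × 9.109e-31 kg)
   KE = 1.803e-19 J = 1.125 eV

Tighter localization requires more energy.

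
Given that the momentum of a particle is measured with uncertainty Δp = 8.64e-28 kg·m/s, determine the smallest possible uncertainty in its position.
61.028 nm

Using the Heisenberg uncertainty principle:
ΔxΔp ≥ ℏ/2

The minimum uncertainty in position is:
Δx_min = ℏ/(2Δp)
Δx_min = (1.055e-34 J·s) / (2 × 8.640e-28 kg·m/s)
Δx_min = 6.103e-08 m = 61.028 nm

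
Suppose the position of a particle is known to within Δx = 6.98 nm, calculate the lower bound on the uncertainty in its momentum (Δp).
7.554 × 10^-27 kg·m/s

Using the Heisenberg uncertainty principle:
ΔxΔp ≥ ℏ/2

The minimum uncertainty in momentum is:
Δp_min = ℏ/(2Δx)
Δp_min = (1.055e-34 J·s) / (2 × 6.980e-09 m)
Δp_min = 7.554e-27 kg·m/s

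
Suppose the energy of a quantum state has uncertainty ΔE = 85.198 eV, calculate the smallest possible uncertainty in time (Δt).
3.863 as

Using the energy-time uncertainty principle:
ΔEΔt ≥ ℏ/2

The minimum uncertainty in time is:
Δt_min = ℏ/(2ΔE)
Δt_min = (1.055e-34 J·s) / (2 × 1.365e-17 J)
Δt_min = 3.863e-18 s = 3.863 as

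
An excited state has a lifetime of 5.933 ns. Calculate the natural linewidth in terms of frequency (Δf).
13.413 MHz

Using the energy-time uncertainty principle and E = hf:
ΔEΔt ≥ ℏ/2
hΔf·Δt ≥ ℏ/2

The minimum frequency uncertainty is:
Δf = ℏ/(2hτ) = 1/(4πτ)
Δf = 1/(4π × 5.933e-09 s)
Δf = 1.341e+07 Hz = 13.413 MHz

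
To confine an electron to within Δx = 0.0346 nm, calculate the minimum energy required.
7.956 eV

Localizing a particle requires giving it sufficient momentum uncertainty:

1. From uncertainty principle: Δp ≥ ℏ/(2Δx)
   Δp_min = (1.055e-34 J·s) / (2 × 3.460e-11 m)
   Δp_min = 1.524e-24 kg·m/s

2. This momentum uncertainty corresponds to kinetic energy:
   KE ≈ (Δp)²/(2m) = (1.524e-24)²/(2 × 9.109e-31 kg)
   KE = 1.275e-18 J = 7.956 eV

Tighter localization requires more energy.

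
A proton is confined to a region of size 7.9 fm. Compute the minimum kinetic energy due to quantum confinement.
83.119 keV

Using the uncertainty principle:

1. Position uncertainty: Δx ≈ 7.900e-15 m
2. Minimum momentum uncertainty: Δp = ℏ/(2Δx) = 6.675e-21 kg·m/s
3. Minimum kinetic energy:
   KE = (Δp)²/(2m) = (6.675e-21)²/(2 × 1.673e-27 kg)
   KE = 1.332e-14 J = 83.119 keV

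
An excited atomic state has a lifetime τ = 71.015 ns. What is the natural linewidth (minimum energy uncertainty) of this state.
4.634 neV

Using the energy-time uncertainty principle:
ΔEΔt ≥ ℏ/2

The lifetime τ represents the time uncertainty Δt.
The natural linewidth (minimum energy uncertainty) is:

ΔE = ℏ/(2τ)
ΔE = (1.055e-34 J·s) / (2 × 7.102e-08 s)
ΔE = 7.425e-28 J = 4.634 neV

This natural linewidth limits the precision of spectroscopic measurements.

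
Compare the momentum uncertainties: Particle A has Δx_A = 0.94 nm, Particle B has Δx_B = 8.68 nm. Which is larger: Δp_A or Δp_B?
Particle A has the larger minimum momentum uncertainty, by a factor of 9.23.

For each particle, the minimum momentum uncertainty is Δp_min = ℏ/(2Δx):

Particle A: Δp_A = ℏ/(2×9.400e-10 m) = 5.609e-26 kg·m/s
Particle B: Δp_B = ℏ/(2×8.680e-09 m) = 6.075e-27 kg·m/s

Ratio: Δp_A/Δp_B = 9.23

Since Δp_min ∝ 1/Δx, the particle with smaller position uncertainty (A) has larger momentum uncertainty.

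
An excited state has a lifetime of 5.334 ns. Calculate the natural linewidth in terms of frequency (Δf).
14.919 MHz

Using the energy-time uncertainty principle and E = hf:
ΔEΔt ≥ ℏ/2
hΔf·Δt ≥ ℏ/2

The minimum frequency uncertainty is:
Δf = ℏ/(2hτ) = 1/(4πτ)
Δf = 1/(4π × 5.334e-09 s)
Δf = 1.492e+07 Hz = 14.919 MHz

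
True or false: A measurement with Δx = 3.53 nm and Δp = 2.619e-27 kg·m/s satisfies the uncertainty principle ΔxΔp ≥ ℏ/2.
No, it violates the uncertainty principle (impossible measurement).

Calculate the product ΔxΔp:
ΔxΔp = (3.530e-09 m) × (2.619e-27 kg·m/s)
ΔxΔp = 9.245e-36 J·s

Compare to the minimum allowed value ℏ/2:
ℏ/2 = 5.273e-35 J·s

Since ΔxΔp = 9.245e-36 J·s < 5.273e-35 J·s = ℏ/2,
the measurement violates the uncertainty principle.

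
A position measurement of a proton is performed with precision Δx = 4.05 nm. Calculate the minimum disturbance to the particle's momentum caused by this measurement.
1.302 × 10^-26 kg·m/s

The uncertainty principle implies that measuring position disturbs momentum:
ΔxΔp ≥ ℏ/2

When we measure position with precision Δx, we necessarily introduce a momentum uncertainty:
Δp ≥ ℏ/(2Δx)
Δp_min = (1.055e-34 J·s) / (2 × 4.050e-09 m)
Δp_min = 1.302e-26 kg·m/s

The more precisely we measure position, the greater the momentum disturbance.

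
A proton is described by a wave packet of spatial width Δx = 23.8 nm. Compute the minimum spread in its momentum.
2.215 × 10^-27 kg·m/s

For a wave packet, the spatial width Δx and momentum spread Δp are related by the uncertainty principle:
ΔxΔp ≥ ℏ/2

The minimum momentum spread is:
Δp_min = ℏ/(2Δx)
Δp_min = (1.055e-34 J·s) / (2 × 2.380e-08 m)
Δp_min = 2.215e-27 kg·m/s

A wave packet cannot have both a well-defined position and well-defined momentum.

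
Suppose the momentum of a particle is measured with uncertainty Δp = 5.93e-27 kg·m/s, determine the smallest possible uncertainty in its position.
8.892 nm

Using the Heisenberg uncertainty principle:
ΔxΔp ≥ ℏ/2

The minimum uncertainty in position is:
Δx_min = ℏ/(2Δp)
Δx_min = (1.055e-34 J·s) / (2 × 5.930e-27 kg·m/s)
Δx_min = 8.892e-09 m = 8.892 nm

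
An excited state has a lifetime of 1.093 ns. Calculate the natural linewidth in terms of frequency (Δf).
72.806 MHz

Using the energy-time uncertainty principle and E = hf:
ΔEΔt ≥ ℏ/2
hΔf·Δt ≥ ℏ/2

The minimum frequency uncertainty is:
Δf = ℏ/(2hτ) = 1/(4πτ)
Δf = 1/(4π × 1.093e-09 s)
Δf = 7.281e+07 Hz = 72.806 MHz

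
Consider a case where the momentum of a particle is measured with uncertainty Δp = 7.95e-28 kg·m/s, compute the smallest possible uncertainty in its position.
66.325 nm

Using the Heisenberg uncertainty principle:
ΔxΔp ≥ ℏ/2

The minimum uncertainty in position is:
Δx_min = ℏ/(2Δp)
Δx_min = (1.055e-34 J·s) / (2 × 7.950e-28 kg·m/s)
Δx_min = 6.633e-08 m = 66.325 nm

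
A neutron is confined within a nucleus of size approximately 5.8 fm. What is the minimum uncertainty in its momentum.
9.091 × 10^-21 kg·m/s

Using the Heisenberg uncertainty principle:
ΔxΔp ≥ ℏ/2

With Δx ≈ L = 5.800e-15 m (the confinement size):
Δp_min = ℏ/(2Δx)
Δp_min = (1.055e-34 J·s) / (2 × 5.800e-15 m)
Δp_min = 9.091e-21 kg·m/s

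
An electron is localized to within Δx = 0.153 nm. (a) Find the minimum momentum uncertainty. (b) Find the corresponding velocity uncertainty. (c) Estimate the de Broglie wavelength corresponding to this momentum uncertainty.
(a) Δp_min = 3.446 × 10^-25 kg·m/s
(b) Δv_min = 378.326 km/s
(c) λ_dB = 1.923 nm

Step-by-step:

(a) From the uncertainty principle:
Δp_min = ℏ/(2Δx) = (1.055e-34 J·s)/(2 × 1.530e-10 m) = 3.446e-25 kg·m/s

(b) The velocity uncertainty:
Δv = Δp/m = (3.446e-25 kg·m/s)/(9.109e-31 kg) = 3.783e+05 m/s = 378.326 km/s

(c) The de Broglie wavelength for this momentum:
λ = h/p = (6.626e-34 J·s)/(3.446e-25 kg·m/s) = 1.923e-09 m = 1.923 nm

Note: The de Broglie wavelength is comparable to the localization size, as expected from wave-particle duality.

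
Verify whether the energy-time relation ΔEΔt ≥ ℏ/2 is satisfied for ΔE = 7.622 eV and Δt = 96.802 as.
Yes, it satisfies the uncertainty relation.

Calculate the product ΔEΔt:
ΔE = 7.622 eV = 1.221e-18 J
ΔEΔt = (1.221e-18 J) × (9.680e-17 s)
ΔEΔt = 1.182e-34 J·s

Compare to the minimum allowed value ℏ/2:
ℏ/2 = 5.273e-35 J·s

Since ΔEΔt = 1.182e-34 J·s ≥ 5.273e-35 J·s = ℏ/2,
this satisfies the uncertainty relation.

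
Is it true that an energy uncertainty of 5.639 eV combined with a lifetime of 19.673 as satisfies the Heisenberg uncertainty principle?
No, it violates the uncertainty relation.

Calculate the product ΔEΔt:
ΔE = 5.639 eV = 9.035e-19 J
ΔEΔt = (9.035e-19 J) × (1.967e-17 s)
ΔEΔt = 1.777e-35 J·s

Compare to the minimum allowed value ℏ/2:
ℏ/2 = 5.273e-35 J·s

Since ΔEΔt = 1.777e-35 J·s < 5.273e-35 J·s = ℏ/2,
this violates the uncertainty relation.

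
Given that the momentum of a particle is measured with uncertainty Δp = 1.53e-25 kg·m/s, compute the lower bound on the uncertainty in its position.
344.631 pm

Using the Heisenberg uncertainty principle:
ΔxΔp ≥ ℏ/2

The minimum uncertainty in position is:
Δx_min = ℏ/(2Δp)
Δx_min = (1.055e-34 J·s) / (2 × 1.530e-25 kg·m/s)
Δx_min = 3.446e-10 m = 344.631 pm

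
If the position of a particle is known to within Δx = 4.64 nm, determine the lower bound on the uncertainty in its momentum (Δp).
1.136 × 10^-26 kg·m/s

Using the Heisenberg uncertainty principle:
ΔxΔp ≥ ℏ/2

The minimum uncertainty in momentum is:
Δp_min = ℏ/(2Δx)
Δp_min = (1.055e-34 J·s) / (2 × 4.640e-09 m)
Δp_min = 1.136e-26 kg·m/s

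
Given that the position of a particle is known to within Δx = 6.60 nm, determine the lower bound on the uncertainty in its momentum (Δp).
7.989 × 10^-27 kg·m/s

Using the Heisenberg uncertainty principle:
ΔxΔp ≥ ℏ/2

The minimum uncertainty in momentum is:
Δp_min = ℏ/(2Δx)
Δp_min = (1.055e-34 J·s) / (2 × 6.600e-09 m)
Δp_min = 7.989e-27 kg·m/s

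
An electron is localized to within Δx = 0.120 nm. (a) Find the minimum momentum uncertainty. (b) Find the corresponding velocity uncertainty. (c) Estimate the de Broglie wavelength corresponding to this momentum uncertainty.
(a) Δp_min = 4.394 × 10^-25 kg·m/s
(b) Δv_min = 482.365 km/s
(c) λ_dB = 1.508 nm

Step-by-step:

(a) From the uncertainty principle:
Δp_min = ℏ/(2Δx) = (1.055e-34 J·s)/(2 × 1.200e-10 m) = 4.394e-25 kg·m/s

(b) The velocity uncertainty:
Δv = Δp/m = (4.394e-25 kg·m/s)/(9.109e-31 kg) = 4.824e+05 m/s = 482.365 km/s

(c) The de Broglie wavelength for this momentum:
λ = h/p = (6.626e-34 J·s)/(4.394e-25 kg·m/s) = 1.508e-09 m = 1.508 nm

Note: The de Broglie wavelength is comparable to the localization size, as expected from wave-particle duality.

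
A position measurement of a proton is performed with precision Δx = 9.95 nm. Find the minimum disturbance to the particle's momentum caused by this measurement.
5.299 × 10^-27 kg·m/s

The uncertainty principle implies that measuring position disturbs momentum:
ΔxΔp ≥ ℏ/2

When we measure position with precision Δx, we necessarily introduce a momentum uncertainty:
Δp ≥ ℏ/(2Δx)
Δp_min = (1.055e-34 J·s) / (2 × 9.950e-09 m)
Δp_min = 5.299e-27 kg·m/s

The more precisely we measure position, the greater the momentum disturbance.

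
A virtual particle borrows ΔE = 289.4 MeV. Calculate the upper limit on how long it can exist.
1.137 ys

Using the energy-time uncertainty principle:
ΔEΔt ≥ ℏ/2

For a virtual particle borrowing energy ΔE, the maximum lifetime is:
Δt_max = ℏ/(2ΔE)

Converting energy:
ΔE = 289.4 MeV = 4.637e-11 J

Δt_max = (1.055e-34 J·s) / (2 × 4.637e-11 J)
Δt_max = 1.137e-24 s = 1.137 ys

Virtual particles with higher borrowed energy exist for shorter times.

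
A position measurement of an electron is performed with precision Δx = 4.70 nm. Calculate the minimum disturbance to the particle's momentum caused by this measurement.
1.122 × 10^-26 kg·m/s

The uncertainty principle implies that measuring position disturbs momentum:
ΔxΔp ≥ ℏ/2

When we measure position with precision Δx, we necessarily introduce a momentum uncertainty:
Δp ≥ ℏ/(2Δx)
Δp_min = (1.055e-34 J·s) / (2 × 4.700e-09 m)
Δp_min = 1.122e-26 kg·m/s

The more precisely we measure position, the greater the momentum disturbance.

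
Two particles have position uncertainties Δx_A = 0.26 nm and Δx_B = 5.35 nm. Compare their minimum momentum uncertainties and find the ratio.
Particle A has the larger minimum momentum uncertainty, by a factor of 20.58.

For each particle, the minimum momentum uncertainty is Δp_min = ℏ/(2Δx):

Particle A: Δp_A = ℏ/(2×2.600e-10 m) = 2.028e-25 kg·m/s
Particle B: Δp_B = ℏ/(2×5.350e-09 m) = 9.856e-27 kg·m/s

Ratio: Δp_A/Δp_B = 20.58

Since Δp_min ∝ 1/Δx, the particle with smaller position uncertainty (A) has larger momentum uncertainty.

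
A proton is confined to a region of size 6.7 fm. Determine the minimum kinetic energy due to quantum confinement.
115.559 keV

Using the uncertainty principle:

1. Position uncertainty: Δx ≈ 6.700e-15 m
2. Minimum momentum uncertainty: Δp = ℏ/(2Δx) = 7.870e-21 kg·m/s
3. Minimum kinetic energy:
   KE = (Δp)²/(2m) = (7.870e-21)²/(2 × 1.673e-27 kg)
   KE = 1.851e-14 J = 115.559 keV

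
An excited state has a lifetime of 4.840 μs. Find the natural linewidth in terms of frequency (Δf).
16.442 kHz

Using the energy-time uncertainty principle and E = hf:
ΔEΔt ≥ ℏ/2
hΔf·Δt ≥ ℏ/2

The minimum frequency uncertainty is:
Δf = ℏ/(2hτ) = 1/(4πτ)
Δf = 1/(4π × 4.840e-06 s)
Δf = 1.644e+04 Hz = 16.442 kHz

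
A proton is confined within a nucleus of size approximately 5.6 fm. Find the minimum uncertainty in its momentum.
9.416 × 10^-21 kg·m/s

Using the Heisenberg uncertainty principle:
ΔxΔp ≥ ℏ/2

With Δx ≈ L = 5.600e-15 m (the confinement size):
Δp_min = ℏ/(2Δx)
Δp_min = (1.055e-34 J·s) / (2 × 5.600e-15 m)
Δp_min = 9.416e-21 kg·m/s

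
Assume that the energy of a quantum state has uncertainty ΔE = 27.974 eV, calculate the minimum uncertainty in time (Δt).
11.765 as

Using the energy-time uncertainty principle:
ΔEΔt ≥ ℏ/2

The minimum uncertainty in time is:
Δt_min = ℏ/(2ΔE)
Δt_min = (1.055e-34 J·s) / (2 × 4.482e-18 J)
Δt_min = 1.176e-17 s = 11.765 as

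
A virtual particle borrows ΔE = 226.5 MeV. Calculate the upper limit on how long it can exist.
1.453 ys

Using the energy-time uncertainty principle:
ΔEΔt ≥ ℏ/2

For a virtual particle borrowing energy ΔE, the maximum lifetime is:
Δt_max = ℏ/(2ΔE)

Converting energy:
ΔE = 226.5 MeV = 3.629e-11 J

Δt_max = (1.055e-34 J·s) / (2 × 3.629e-11 J)
Δt_max = 1.453e-24 s = 1.453 ys

Virtual particles with higher borrowed energy exist for shorter times.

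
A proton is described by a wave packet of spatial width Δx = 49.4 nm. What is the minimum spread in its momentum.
1.067 × 10^-27 kg·m/s

For a wave packet, the spatial width Δx and momentum spread Δp are related by the uncertainty principle:
ΔxΔp ≥ ℏ/2

The minimum momentum spread is:
Δp_min = ℏ/(2Δx)
Δp_min = (1.055e-34 J·s) / (2 × 4.940e-08 m)
Δp_min = 1.067e-27 kg·m/s

A wave packet cannot have both a well-defined position and well-defined momentum.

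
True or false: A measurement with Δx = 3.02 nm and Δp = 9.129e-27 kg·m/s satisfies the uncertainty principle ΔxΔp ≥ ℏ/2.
No, it violates the uncertainty principle (impossible measurement).

Calculate the product ΔxΔp:
ΔxΔp = (3.020e-09 m) × (9.129e-27 kg·m/s)
ΔxΔp = 2.757e-35 J·s

Compare to the minimum allowed value ℏ/2:
ℏ/2 = 5.273e-35 J·s

Since ΔxΔp = 2.757e-35 J·s < 5.273e-35 J·s = ℏ/2,
the measurement violates the uncertainty principle.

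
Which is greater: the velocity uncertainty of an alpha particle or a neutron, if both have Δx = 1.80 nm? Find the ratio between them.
The neutron has the larger minimum velocity uncertainty, by a ratio of 4.0.

For both particles, Δp_min = ℏ/(2Δx) = 2.929e-26 kg·m/s (same for both).

The velocity uncertainty is Δv = Δp/m:
- alpha particle: Δv = 2.929e-26 / 6.645e-27 = 4.409e+00 m/s = 4.409 m/s
- neutron: Δv = 2.929e-26 / 1.675e-27 = 1.749e+01 m/s = 17.490 m/s

Ratio: 1.749e+01 / 4.409e+00 = 4.0

The lighter particle has larger velocity uncertainty because Δv ∝ 1/m.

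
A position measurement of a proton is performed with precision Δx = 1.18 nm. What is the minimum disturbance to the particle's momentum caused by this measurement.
4.469 × 10^-26 kg·m/s

The uncertainty principle implies that measuring position disturbs momentum:
ΔxΔp ≥ ℏ/2

When we measure position with precision Δx, we necessarily introduce a momentum uncertainty:
Δp ≥ ℏ/(2Δx)
Δp_min = (1.055e-34 J·s) / (2 × 1.180e-09 m)
Δp_min = 4.469e-26 kg·m/s

The more precisely we measure position, the greater the momentum disturbance.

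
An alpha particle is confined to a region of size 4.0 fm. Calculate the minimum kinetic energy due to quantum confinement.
81.613 keV

Using the uncertainty principle:

1. Position uncertainty: Δx ≈ 4.000e-15 m
2. Minimum momentum uncertainty: Δp = ℏ/(2Δx) = 1.318e-20 kg·m/s
3. Minimum kinetic energy:
   KE = (Δp)²/(2m) = (1.318e-20)²/(2 × 6.645e-27 kg)
   KE = 1.308e-14 J = 81.613 keV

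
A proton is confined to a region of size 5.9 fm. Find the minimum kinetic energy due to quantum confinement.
149.022 keV

Using the uncertainty principle:

1. Position uncertainty: Δx ≈ 5.900e-15 m
2. Minimum momentum uncertainty: Δp = ℏ/(2Δx) = 8.937e-21 kg·m/s
3. Minimum kinetic energy:
   KE = (Δp)²/(2m) = (8.937e-21)²/(2 × 1.673e-27 kg)
   KE = 2.388e-14 J = 149.022 keV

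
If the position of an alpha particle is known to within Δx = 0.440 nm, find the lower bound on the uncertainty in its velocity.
18.035 m/s

Using the Heisenberg uncertainty principle and Δp = mΔv:
ΔxΔp ≥ ℏ/2
Δx(mΔv) ≥ ℏ/2

The minimum uncertainty in velocity is:
Δv_min = ℏ/(2mΔx)
Δv_min = (1.055e-34 J·s) / (2 × 6.645e-27 kg × 4.400e-10 m)
Δv_min = 1.804e+01 m/s = 18.035 m/s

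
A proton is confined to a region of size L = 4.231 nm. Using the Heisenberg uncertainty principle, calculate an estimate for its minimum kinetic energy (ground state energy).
289.780 neV

Using the uncertainty principle to estimate ground state energy:

1. The position uncertainty is approximately the confinement size:
   Δx ≈ L = 4.231e-09 m

2. From ΔxΔp ≥ ℏ/2, the minimum momentum uncertainty is:
   Δp ≈ ℏ/(2L) = 1.246e-26 kg·m/s

3. The kinetic energy is approximately:
   KE ≈ (Δp)²/(2m) = (1.246e-26)²/(2 × 1.673e-27 kg)
   KE ≈ 4.643e-26 J = 289.780 neV

This is an order-of-magnitude estimate of the ground state energy.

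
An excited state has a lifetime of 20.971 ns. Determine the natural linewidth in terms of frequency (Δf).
3.795 MHz

Using the energy-time uncertainty principle and E = hf:
ΔEΔt ≥ ℏ/2
hΔf·Δt ≥ ℏ/2

The minimum frequency uncertainty is:
Δf = ℏ/(2hτ) = 1/(4πτ)
Δf = 1/(4π × 2.097e-08 s)
Δf = 3.795e+06 Hz = 3.795 MHz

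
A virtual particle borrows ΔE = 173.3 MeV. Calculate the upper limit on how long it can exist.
1.899 ys

Using the energy-time uncertainty principle:
ΔEΔt ≥ ℏ/2

For a virtual particle borrowing energy ΔE, the maximum lifetime is:
Δt_max = ℏ/(2ΔE)

Converting energy:
ΔE = 173.3 MeV = 2.777e-11 J

Δt_max = (1.055e-34 J·s) / (2 × 2.777e-11 J)
Δt_max = 1.899e-24 s = 1.899 ys

Virtual particles with higher borrowed energy exist for shorter times.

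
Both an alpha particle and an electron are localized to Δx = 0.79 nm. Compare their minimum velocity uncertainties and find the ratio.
The electron has the larger minimum velocity uncertainty, by a ratio of 7294.3.

For both particles, Δp_min = ℏ/(2Δx) = 6.675e-26 kg·m/s (same for both).

The velocity uncertainty is Δv = Δp/m:
- alpha particle: Δv = 6.675e-26 / 6.645e-27 = 1.004e+01 m/s = 10.045 m/s
- electron: Δv = 6.675e-26 / 9.109e-31 = 7.327e+04 m/s = 73.271 km/s

Ratio: 7.327e+04 / 1.004e+01 = 7294.3

The lighter particle has larger velocity uncertainty because Δv ∝ 1/m.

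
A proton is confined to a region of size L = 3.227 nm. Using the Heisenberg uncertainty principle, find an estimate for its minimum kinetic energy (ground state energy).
498.146 neV

Using the uncertainty principle to estimate ground state energy:

1. The position uncertainty is approximately the confinement size:
   Δx ≈ L = 3.227e-09 m

2. From ΔxΔp ≥ ℏ/2, the minimum momentum uncertainty is:
   Δp ≈ ℏ/(2L) = 1.634e-26 kg·m/s

3. The kinetic energy is approximately:
   KE ≈ (Δp)²/(2m) = (1.634e-26)²/(2 × 1.673e-27 kg)
   KE ≈ 7.981e-26 J = 498.146 neV

This is an order-of-magnitude estimate of the ground state energy.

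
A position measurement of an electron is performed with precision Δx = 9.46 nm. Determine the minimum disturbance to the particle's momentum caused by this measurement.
5.574 × 10^-27 kg·m/s

The uncertainty principle implies that measuring position disturbs momentum:
ΔxΔp ≥ ℏ/2

When we measure position with precision Δx, we necessarily introduce a momentum uncertainty:
Δp ≥ ℏ/(2Δx)
Δp_min = (1.055e-34 J·s) / (2 × 9.460e-09 m)
Δp_min = 5.574e-27 kg·m/s

The more precisely we measure position, the greater the momentum disturbance.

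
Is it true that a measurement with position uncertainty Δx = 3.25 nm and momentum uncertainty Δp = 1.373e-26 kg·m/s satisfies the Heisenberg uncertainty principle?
No, it violates the uncertainty principle (impossible measurement).

Calculate the product ΔxΔp:
ΔxΔp = (3.250e-09 m) × (1.373e-26 kg·m/s)
ΔxΔp = 4.462e-35 J·s

Compare to the minimum allowed value ℏ/2:
ℏ/2 = 5.273e-35 J·s

Since ΔxΔp = 4.462e-35 J·s < 5.273e-35 J·s = ℏ/2,
the measurement violates the uncertainty principle.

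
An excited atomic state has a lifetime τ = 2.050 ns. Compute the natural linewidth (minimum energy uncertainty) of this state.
160.540 neV

Using the energy-time uncertainty principle:
ΔEΔt ≥ ℏ/2

The lifetime τ represents the time uncertainty Δt.
The natural linewidth (minimum energy uncertainty) is:

ΔE = ℏ/(2τ)
ΔE = (1.055e-34 J·s) / (2 × 2.050e-09 s)
ΔE = 2.572e-26 J = 160.540 neV

This natural linewidth limits the precision of spectroscopic measurements.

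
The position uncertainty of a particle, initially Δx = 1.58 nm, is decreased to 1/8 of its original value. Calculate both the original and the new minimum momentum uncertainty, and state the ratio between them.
Original Δp_min = 3.337 × 10^-26 kg·m/s; new Δp'_min = 2.670 × 10^-25 kg·m/s; ratio Δp'_min/Δp_min = 8.

From the uncertainty principle ΔxΔp ≥ ℏ/2, the minimum momentum uncertainty is Δp_min = ℏ/(2Δx).

Original (Δx = 1.58 nm = 1.580e-09 m):
Δp_min = (1.055e-34 J·s)/(2 × 1.580e-09 m) = 3.337e-26 kg·m/s

When Δx → (1/8)Δx:
Δp'_min = ℏ/(2 × (1/8)Δx) = 8 × ℏ/(2Δx) = 8 × Δp_min
Δp'_min = 8 × 3.337e-26 kg·m/s = 2.670e-25 kg·m/s

Since Δp_min ∝ 1/Δx, when Δx is decreased to 1/8 of its original value, Δp_min increases to 8 times its original value.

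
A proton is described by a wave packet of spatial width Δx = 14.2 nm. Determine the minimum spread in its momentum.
3.713 × 10^-27 kg·m/s

For a wave packet, the spatial width Δx and momentum spread Δp are related by the uncertainty principle:
ΔxΔp ≥ ℏ/2

The minimum momentum spread is:
Δp_min = ℏ/(2Δx)
Δp_min = (1.055e-34 J·s) / (2 × 1.420e-08 m)
Δp_min = 3.713e-27 kg·m/s

A wave packet cannot have both a well-defined position and well-defined momentum.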